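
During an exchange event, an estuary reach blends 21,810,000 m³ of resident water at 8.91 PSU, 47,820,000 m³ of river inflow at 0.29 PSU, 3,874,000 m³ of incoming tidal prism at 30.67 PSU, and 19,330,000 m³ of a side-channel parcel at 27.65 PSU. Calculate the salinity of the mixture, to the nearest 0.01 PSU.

Salt balance:
salt = 21,810,000×8.91 + 47,820,000×0.29 + 3,874,000×30.67 + 19,330,000×27.65 = 194,327,100 + 13,867,800 + 118,815,580 + 534,474,500 = 861,484,980
volume = 21,810,000 + 47,820,000 + 3,874,000 + 19,330,000 = 92,834,000 m³
S = 861,484,980 / 92,834,000 = 9.2798 PSU

9.28 PSU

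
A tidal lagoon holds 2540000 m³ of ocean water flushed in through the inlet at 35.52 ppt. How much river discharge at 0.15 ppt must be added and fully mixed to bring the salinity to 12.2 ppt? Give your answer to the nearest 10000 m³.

Salt balance: 2,540,000×35.52 + V×0.15 = (2,540,000+V)×12.2
90,220,800 + 0.15V = 30,988,000 + 12.2V
59,232,800 = 12.05V
V = 4,915,585.06 m³

4920000 m³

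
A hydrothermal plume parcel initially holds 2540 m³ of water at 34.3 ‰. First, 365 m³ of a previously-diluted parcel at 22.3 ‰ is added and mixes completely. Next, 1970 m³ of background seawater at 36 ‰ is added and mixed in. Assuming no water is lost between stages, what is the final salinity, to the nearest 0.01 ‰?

Weighted by volume,
Initial salt = 2,540×34.3 = 87,122
After stage 1: salt = 87,122 + 365×22.3 = 95,261.5; volume = 2,905 m³; S = 32.792 ‰
After stage 2: salt = 95,261.5 + 1,970×36 = 166,181.5; volume = 4,875 m³
S = 166,181.5 / 4,875 = 34.0885 ‰

34.09 ‰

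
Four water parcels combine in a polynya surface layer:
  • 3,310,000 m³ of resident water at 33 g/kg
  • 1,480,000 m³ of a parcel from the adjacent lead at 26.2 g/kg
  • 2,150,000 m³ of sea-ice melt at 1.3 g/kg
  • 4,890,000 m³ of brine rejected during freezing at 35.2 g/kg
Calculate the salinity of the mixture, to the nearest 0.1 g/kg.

27.3 g/kg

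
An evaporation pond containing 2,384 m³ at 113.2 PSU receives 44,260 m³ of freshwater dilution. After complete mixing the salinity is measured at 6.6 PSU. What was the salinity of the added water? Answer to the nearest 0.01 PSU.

0.86 PSU

Salt balance: 2,384×113.2 + 44,260×S = 46,644×6.6
269,868.8 + 44,260·S = 307,850.4
S = (307,850.4 − 269,868.8) / 44,260 = 0.8581 PSU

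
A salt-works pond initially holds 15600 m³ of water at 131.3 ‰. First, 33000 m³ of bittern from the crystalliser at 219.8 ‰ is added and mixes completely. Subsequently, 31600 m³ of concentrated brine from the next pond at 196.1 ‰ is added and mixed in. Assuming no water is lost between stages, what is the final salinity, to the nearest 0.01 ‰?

193.25 ‰

Weighted by volume,
Initial salt = 15,600×131.3 = 2,048,280
After stage 1: salt = 2,048,280 + 33,000×219.8 = 9,301,680; volume = 48,600 m³; S = 191.393 ‰
After stage 2: salt = 9,301,680 + 31,600×196.1 = 15,498,440; volume = 80,200 m³
S = 15,498,440 / 80,200 = 193.2474 ‰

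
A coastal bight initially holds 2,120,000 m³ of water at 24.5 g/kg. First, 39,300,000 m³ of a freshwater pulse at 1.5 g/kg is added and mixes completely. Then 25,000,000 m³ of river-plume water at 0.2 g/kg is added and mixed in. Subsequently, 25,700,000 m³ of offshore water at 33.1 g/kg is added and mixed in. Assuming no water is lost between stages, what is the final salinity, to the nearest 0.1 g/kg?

By conservation of dissolved salt,
Initial salt = 2,120,000×24.5 = 51,940,000
After stage 1: salt = 51,940,000 + 39,300,000×1.5 = 110,890,000; volume = 41,420,000 m³; S = 2.677 g/kg
After stage 2: salt = 110,890,000 + 25,000,000×0.2 = 115,890,000; volume = 66,420,000 m³; S = 1.745 g/kg
After stage 3: salt = 115,890,000 + 25,700,000×33.1 = 966,560,000; volume = 92,120,000 m³
S = 966,560,000 / 92,120,000 = 10.4924 g/kg

10.5 g/kg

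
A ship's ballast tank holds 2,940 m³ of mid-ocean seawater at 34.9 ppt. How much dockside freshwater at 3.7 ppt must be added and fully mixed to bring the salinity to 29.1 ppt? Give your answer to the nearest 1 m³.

671 m³

Salt balance: 2,940×34.9 + V×3.7 = (2,940+V)×29.1
102,606 + 3.7V = 85,554 + 29.1V
17,052 = 25.4V
V = 671.34 m³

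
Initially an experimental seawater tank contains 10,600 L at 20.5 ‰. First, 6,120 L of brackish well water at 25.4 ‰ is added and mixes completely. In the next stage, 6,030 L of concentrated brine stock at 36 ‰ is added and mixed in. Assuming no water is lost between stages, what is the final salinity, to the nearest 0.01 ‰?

25.93 ‰

Conserving salt mass:
Initial salt = 10,600×20.5 = 217,300
After stage 1: salt = 217,300 + 6,120×25.4 = 372,748; volume = 16,720 L; S = 22.294 ‰
After stage 2: salt = 372,748 + 6,030×36 = 589,828; volume = 22,750 L
S = 589,828 / 22,750 = 25.9265 ‰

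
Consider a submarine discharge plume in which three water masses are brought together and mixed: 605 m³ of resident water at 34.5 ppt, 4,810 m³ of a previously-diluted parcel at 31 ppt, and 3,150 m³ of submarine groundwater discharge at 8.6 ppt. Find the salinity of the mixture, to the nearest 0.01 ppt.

23.01 ppt

Salt balance:
salt = 605×34.5 + 4,810×31 + 3,150×8.6 = 20,872.5 + 149,110 + 27,090 = 197,072.5
volume = 605 + 4,810 + 3,150 = 8,565 m³
S = 197,072.5 / 8,565 = 23.009 ppt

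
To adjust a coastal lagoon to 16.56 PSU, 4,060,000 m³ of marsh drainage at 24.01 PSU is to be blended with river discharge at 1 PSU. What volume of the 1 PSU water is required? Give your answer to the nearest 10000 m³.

Salt balance: 4,060,000×24.01 + V×1 = (4,060,000+V)×16.56
97,480,600 + 1V = 67,233,600 + 16.56V
30,247,000 = 15.56V
V = 1,943,894.6 m³

1940000 m³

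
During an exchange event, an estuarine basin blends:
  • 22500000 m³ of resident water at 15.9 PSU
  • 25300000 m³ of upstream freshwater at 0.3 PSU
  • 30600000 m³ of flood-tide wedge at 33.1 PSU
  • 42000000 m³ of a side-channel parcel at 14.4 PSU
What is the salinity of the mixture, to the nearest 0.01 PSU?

Total salt / total volume:
salt = 22,500,000×15.9 + 25,300,000×0.3 + 30,600,000×33.1 + 42,000,000×14.4 = 357,750,000 + 7,590,000 + 1,012,860,000 + 604,800,000 = 1,983,000,000
volume = 22,500,000 + 25,300,000 + 30,600,000 + 42,000,000 = 120,400,000 m³
S = 1,983,000,000 / 120,400,000 = 16.4701 PSU

16.47 PSU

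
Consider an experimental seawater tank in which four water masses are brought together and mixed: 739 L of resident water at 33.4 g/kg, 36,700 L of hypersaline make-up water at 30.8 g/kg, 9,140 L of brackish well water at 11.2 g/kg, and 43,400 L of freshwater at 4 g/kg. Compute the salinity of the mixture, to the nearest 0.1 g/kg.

Mass of salt is conserved:
salt = 739×33.4 + 36,700×30.8 + 9,140×11.2 + 43,400×4 = 24,682.6 + 1,130,360 + 102,368 + 173,600 = 1,431,010.6
volume = 739 + 36,700 + 9,140 + 43,400 = 89,979 L
S = 1,431,010.6 / 89,979 = 15.904 g/kg

15.9 g/kg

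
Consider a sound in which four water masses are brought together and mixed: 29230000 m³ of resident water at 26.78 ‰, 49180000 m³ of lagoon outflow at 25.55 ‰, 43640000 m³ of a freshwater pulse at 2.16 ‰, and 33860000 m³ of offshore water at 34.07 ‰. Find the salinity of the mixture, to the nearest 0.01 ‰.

21.08 ‰

Conserving salt mass:
salt = 29,230,000×26.78 + 49,180,000×25.55 + 43,640,000×2.16 + 33,860,000×34.07 = 782,779,400 + 1,256,549,000 + 94,262,400 + 1,153,610,200 = 3,287,201,000
volume = 29,230,000 + 49,180,000 + 43,640,000 + 33,860,000 = 155,910,000 m³
S = 3,287,201,000 / 155,910,000 = 21.084 ‰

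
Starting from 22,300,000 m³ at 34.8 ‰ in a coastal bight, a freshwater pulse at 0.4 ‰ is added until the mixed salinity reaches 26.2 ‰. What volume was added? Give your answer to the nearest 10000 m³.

Salt balance: 22,300,000×34.8 + V×0.4 = (22,300,000+V)×26.2
776,040,000 + 0.4V = 584,260,000 + 26.2V
191,780,000 = 25.8V
V = 7,433,333.33 m³

7430000 m³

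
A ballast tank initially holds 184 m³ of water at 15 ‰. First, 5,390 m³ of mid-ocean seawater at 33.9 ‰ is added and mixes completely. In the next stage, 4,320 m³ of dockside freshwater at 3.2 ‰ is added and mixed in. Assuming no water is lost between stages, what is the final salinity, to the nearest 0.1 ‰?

20.1 ‰

Conserving salt mass:
Initial salt = 184×15 = 2,760
After stage 1: salt = 2,760 + 5,390×33.9 = 185,481; volume = 5,574 m³; S = 33.276 ‰
After stage 2: salt = 185,481 + 4,320×3.2 = 199,305; volume = 9,894 m³
S = 199,305 / 9,894 = 20.144 ‰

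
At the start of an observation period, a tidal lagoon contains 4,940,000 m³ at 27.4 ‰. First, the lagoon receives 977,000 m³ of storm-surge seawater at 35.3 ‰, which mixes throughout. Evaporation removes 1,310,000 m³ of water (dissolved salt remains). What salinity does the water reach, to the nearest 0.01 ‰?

After mixing: salt = 4,940,000×27.4 + 977,000×35.3 = 169,844,100; volume = 5,917,000 m³
After evaporation: salt unchanged = 169,844,100; volume = 5,917,000 − 1,310,000 = 4,607,000 m³
S = 169,844,100 / 4,607,000 = 36.8665 ‰

36.87 ‰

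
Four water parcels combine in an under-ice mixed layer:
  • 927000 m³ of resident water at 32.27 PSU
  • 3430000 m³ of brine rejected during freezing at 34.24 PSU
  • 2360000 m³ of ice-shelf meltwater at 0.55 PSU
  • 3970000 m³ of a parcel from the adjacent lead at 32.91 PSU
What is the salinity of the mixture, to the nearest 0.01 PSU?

Mass of salt is conserved:
salt = 927,000×32.27 + 3,430,000×34.24 + 2,360,000×0.55 + 3,970,000×32.91 = 29,914,290 + 117,443,200 + 1,298,000 + 130,652,700 = 279,308,190
volume = 927,000 + 3,430,000 + 2,360,000 + 3,970,000 = 10,687,000 m³
S = 279,308,190 / 10,687,000 = 26.1353 PSU

26.14 PSU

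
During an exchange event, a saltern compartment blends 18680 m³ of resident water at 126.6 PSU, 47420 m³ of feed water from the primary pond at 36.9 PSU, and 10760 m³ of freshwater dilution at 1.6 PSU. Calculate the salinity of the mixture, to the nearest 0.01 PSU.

53.76 PSU

Salt balance:
salt = 18,680×126.6 + 47,420×36.9 + 10,760×1.6 = 2,364,888 + 1,749,798 + 17,216 = 4,131,902
volume = 18,680 + 47,420 + 10,760 = 76,860 m³
S = 4,131,902 / 76,860 = 53.7588 PSU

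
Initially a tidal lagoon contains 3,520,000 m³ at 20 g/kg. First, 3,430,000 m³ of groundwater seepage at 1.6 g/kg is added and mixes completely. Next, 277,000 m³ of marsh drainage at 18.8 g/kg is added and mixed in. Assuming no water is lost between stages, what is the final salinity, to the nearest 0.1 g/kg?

11.2 g/kg

Mass of salt is conserved:
Initial salt = 3,520,000×20 = 70,400,000
After stage 1: salt = 70,400,000 + 3,430,000×1.6 = 75,888,000; volume = 6,950,000 m³; S = 10.919 g/kg
After stage 2: salt = 75,888,000 + 277,000×18.8 = 81,095,600; volume = 7,227,000 m³
S = 81,095,600 / 7,227,000 = 11.2212 g/kg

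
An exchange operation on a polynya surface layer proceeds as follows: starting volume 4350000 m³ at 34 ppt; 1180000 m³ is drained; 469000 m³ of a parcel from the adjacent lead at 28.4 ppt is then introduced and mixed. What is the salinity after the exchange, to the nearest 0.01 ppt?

33.28 ppt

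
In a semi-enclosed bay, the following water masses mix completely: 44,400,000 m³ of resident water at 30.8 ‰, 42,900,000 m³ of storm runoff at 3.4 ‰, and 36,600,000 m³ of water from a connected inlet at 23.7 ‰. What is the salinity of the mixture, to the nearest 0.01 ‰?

Conserving salt mass:
salt = 44,400,000×30.8 + 42,900,000×3.4 + 36,600,000×23.7 = 1,367,520,000 + 145,860,000 + 867,420,000 = 2,380,800,000
volume = 44,400,000 + 42,900,000 + 36,600,000 = 123,900,000 m³
S = 2,380,800,000 / 123,900,000 = 19.2155 ‰

19.22 ‰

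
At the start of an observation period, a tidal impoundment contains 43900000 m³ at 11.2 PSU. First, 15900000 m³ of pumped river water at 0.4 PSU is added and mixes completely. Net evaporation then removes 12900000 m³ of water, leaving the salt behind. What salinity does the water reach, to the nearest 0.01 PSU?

After mixing: salt = 43,900,000×11.2 + 15,900,000×0.4 = 498,040,000; volume = 59,800,000 m³
After evaporation: salt unchanged = 498,040,000; volume = 59,800,000 − 12,900,000 = 46,900,000 m³
S = 498,040,000 / 46,900,000 = 10.6192 PSU

10.62 PSU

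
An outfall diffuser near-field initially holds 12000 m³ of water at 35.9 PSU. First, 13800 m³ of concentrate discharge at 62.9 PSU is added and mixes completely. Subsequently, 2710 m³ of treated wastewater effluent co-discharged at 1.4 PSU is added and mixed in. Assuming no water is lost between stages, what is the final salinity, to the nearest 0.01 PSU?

45.69 PSU

Weighted by volume,
Initial salt = 12,000×35.9 = 430,800
After stage 1: salt = 430,800 + 13,800×62.9 = 1,298,820; volume = 25,800 m³; S = 50.342 PSU
After stage 2: salt = 1,298,820 + 2,710×1.4 = 1,302,614; volume = 28,510 m³
S = 1,302,614 / 28,510 = 45.6897 PSU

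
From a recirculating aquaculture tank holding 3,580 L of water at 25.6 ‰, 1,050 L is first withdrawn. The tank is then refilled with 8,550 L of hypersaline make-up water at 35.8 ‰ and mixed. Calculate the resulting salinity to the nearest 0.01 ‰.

Remaining after removal: 2,530 L at 25.6 ‰ (salt = 64,768)
After addition: salt = 64,768 + 8,550×35.8 = 370,858; volume = 11,080 L
S = 370,858 / 11,080 = 33.4709 ‰

33.47 ‰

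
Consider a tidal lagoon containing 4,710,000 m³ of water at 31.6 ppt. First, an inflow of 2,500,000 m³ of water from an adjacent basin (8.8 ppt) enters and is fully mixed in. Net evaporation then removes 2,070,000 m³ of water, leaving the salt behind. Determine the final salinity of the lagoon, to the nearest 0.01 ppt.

33.24 ppt

After mixing: salt = 4,710,000×31.6 + 2,500,000×8.8 = 170,836,000; volume = 7,210,000 m³
After evaporation: salt unchanged = 170,836,000; volume = 7,210,000 − 2,070,000 = 5,140,000 m³
S = 170,836,000 / 5,140,000 = 33.2366 ppt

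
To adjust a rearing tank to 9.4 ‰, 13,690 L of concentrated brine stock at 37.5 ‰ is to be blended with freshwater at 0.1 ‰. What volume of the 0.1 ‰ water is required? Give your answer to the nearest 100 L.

41400 L

Salt balance: 13,690×37.5 + V×0.1 = (13,690+V)×9.4
513,375 + 0.1V = 128,686 + 9.4V
384,689 = 9.3V
V = 41,364.41 L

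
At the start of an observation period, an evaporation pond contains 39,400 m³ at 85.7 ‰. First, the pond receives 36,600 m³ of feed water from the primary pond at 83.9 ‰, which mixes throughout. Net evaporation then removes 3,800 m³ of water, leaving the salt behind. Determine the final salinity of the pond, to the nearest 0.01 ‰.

After mixing: salt = 39,400×85.7 + 36,600×83.9 = 6,447,320; volume = 76,000 m³
After evaporation: salt unchanged = 6,447,320; volume = 76,000 − 3,800 = 72,200 m³
S = 6,447,320 / 72,200 = 89.2981 ‰

89.30 ‰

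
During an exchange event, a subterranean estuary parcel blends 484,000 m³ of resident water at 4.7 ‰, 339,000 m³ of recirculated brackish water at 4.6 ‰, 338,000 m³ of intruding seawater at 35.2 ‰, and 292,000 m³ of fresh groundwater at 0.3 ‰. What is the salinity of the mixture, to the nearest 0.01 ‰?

10.89 ‰

Weighted by volume,
salt = 484,000×4.7 + 339,000×4.6 + 338,000×35.2 + 292,000×0.3 = 2,274,800 + 1,559,400 + 11,897,600 + 87,600 = 15,819,400
volume = 484,000 + 339,000 + 338,000 + 292,000 = 1,453,000 m³
S = 15,819,400 / 1,453,000 = 10.8874 ‰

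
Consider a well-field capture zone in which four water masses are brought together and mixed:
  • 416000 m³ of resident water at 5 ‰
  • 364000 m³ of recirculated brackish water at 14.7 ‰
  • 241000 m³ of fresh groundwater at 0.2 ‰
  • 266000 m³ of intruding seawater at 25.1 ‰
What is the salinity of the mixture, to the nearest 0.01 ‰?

11.00 ‰

Conserving salt mass:
salt = 416,000×5 + 364,000×14.7 + 241,000×0.2 + 266,000×25.1 = 2,080,000 + 5,350,800 + 48,200 + 6,676,600 = 14,155,600
volume = 416,000 + 364,000 + 241,000 + 266,000 = 1,287,000 m³
S = 14,155,600 / 1,287,000 = 10.9989 ‰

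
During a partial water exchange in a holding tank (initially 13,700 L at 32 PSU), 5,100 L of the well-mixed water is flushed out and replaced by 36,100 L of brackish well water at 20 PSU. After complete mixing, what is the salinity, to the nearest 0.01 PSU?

22.31 PSU

Remaining after removal: 8,600 L at 32 PSU (salt = 275,200)
After addition: salt = 275,200 + 36,100×20 = 997,200; volume = 44,700 L
S = 997,200 / 44,700 = 22.3087 PSU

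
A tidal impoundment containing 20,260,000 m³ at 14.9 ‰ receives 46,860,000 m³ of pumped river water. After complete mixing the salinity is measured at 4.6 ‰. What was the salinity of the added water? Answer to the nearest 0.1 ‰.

Salt balance: 20,260,000×14.9 + 46,860,000×S = 67,120,000×4.6
301,874,000 + 46,860,000·S = 308,752,000
S = (308,752,000 − 301,874,000) / 46,860,000 = 0.1468 ‰

0.1 ‰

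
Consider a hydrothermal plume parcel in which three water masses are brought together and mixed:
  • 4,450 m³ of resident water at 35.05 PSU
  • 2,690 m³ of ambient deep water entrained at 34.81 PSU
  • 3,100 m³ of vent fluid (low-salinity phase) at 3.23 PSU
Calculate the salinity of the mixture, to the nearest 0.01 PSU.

25.35 PSU

By conservation of dissolved salt,
salt = 4,450×35.05 + 2,690×34.81 + 3,100×3.23 = 155,972.5 + 93,638.9 + 10,013 = 259,624.4
volume = 4,450 + 2,690 + 3,100 = 10,240 m³
S = 259,624.4 / 10,240 = 25.3539 PSU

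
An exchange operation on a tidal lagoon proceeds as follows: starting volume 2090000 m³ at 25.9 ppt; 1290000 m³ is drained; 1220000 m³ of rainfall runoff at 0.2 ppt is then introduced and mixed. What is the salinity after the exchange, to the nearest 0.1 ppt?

10.4 ppt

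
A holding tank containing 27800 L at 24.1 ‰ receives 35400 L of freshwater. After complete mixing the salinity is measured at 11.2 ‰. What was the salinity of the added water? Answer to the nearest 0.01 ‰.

1.07 ‰

Salt balance: 27,800×24.1 + 35,400×S = 63,200×11.2
669,980 + 35,400·S = 707,840
S = (707,840 − 669,980) / 35,400 = 1.0695 ‰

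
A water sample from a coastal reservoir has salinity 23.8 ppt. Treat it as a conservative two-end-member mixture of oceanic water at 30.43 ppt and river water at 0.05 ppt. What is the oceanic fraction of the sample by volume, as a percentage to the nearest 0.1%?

78.2%

Let g be the oceanic fraction. Salt balance per unit volume:
g×30.43 + (1−g)×0.05 = 23.8
g = (23.8 − 0.05) / (30.43 − 0.05) = 23.75/30.38 = 0.7818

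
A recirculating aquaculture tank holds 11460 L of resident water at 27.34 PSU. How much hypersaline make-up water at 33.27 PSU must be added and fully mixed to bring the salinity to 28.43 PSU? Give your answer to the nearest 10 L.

2580 L

Salt balance: 11,460×27.34 + V×33.27 = (11,460+V)×28.43
313,316.4 + 33.27V = 325,807.8 + 28.43V
12,491.4 = 4.84V
V = 2,580.87 L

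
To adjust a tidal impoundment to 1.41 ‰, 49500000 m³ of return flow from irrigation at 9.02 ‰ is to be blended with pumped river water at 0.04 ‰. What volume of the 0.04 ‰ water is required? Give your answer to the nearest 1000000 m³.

275000000 m³

Salt balance: 49,500,000×9.02 + V×0.04 = (49,500,000+V)×1.41
446,490,000 + 0.04V = 69,795,000 + 1.41V
376,695,000 = 1.37V
V = 274,959,854.01 m³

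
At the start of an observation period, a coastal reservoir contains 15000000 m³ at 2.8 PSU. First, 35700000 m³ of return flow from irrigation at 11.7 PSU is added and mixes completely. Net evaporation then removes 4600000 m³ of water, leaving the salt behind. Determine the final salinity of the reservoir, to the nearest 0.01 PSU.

9.97 PSU

After mixing: salt = 15,000,000×2.8 + 35,700,000×11.7 = 459,690,000; volume = 50,700,000 m³
After evaporation: salt unchanged = 459,690,000; volume = 50,700,000 − 4,600,000 = 46,100,000 m³
S = 459,690,000 / 46,100,000 = 9.9716 PSU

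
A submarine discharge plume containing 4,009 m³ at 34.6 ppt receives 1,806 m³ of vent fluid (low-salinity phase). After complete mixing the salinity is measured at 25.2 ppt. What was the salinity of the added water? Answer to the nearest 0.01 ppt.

4.33 ppt

Salt balance: 4,009×34.6 + 1,806×S = 5,815×25.2
138,711.4 + 1,806·S = 146,538
S = (146,538 − 138,711.4) / 1,806 = 4.3337 ppt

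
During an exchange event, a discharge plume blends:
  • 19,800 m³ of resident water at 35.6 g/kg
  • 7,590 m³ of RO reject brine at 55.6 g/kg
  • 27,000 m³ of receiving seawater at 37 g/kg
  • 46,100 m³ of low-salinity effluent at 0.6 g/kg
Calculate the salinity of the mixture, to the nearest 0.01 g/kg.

21.43 g/kg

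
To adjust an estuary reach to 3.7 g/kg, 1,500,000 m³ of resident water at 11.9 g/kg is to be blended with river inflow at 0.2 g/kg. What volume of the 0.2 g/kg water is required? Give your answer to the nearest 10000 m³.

Salt balance: 1,500,000×11.9 + V×0.2 = (1,500,000+V)×3.7
17,850,000 + 0.2V = 5,550,000 + 3.7V
12,300,000 = 3.5V
V = 3,514,285.71 m³

3510000 m³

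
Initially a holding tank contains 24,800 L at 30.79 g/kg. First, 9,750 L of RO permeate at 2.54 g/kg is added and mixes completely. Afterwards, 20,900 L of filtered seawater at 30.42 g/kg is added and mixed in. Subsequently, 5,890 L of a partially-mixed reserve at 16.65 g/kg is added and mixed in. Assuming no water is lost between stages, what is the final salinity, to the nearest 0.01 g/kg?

24.82 g/kg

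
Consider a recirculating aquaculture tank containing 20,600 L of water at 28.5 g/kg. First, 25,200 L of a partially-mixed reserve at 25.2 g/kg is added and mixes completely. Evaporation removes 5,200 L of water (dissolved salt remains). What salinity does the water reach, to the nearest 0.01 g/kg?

After mixing: salt = 20,600×28.5 + 25,200×25.2 = 1,222,140; volume = 45,800 L
After evaporation: salt unchanged = 1,222,140; volume = 45,800 − 5,200 = 40,600 L
S = 1,222,140 / 40,600 = 30.102 g/kg

30.10 g/kg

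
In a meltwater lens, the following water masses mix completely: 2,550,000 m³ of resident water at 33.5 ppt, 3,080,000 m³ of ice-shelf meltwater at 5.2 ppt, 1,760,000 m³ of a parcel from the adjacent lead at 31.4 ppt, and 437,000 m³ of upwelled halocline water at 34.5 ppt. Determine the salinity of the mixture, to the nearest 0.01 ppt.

Total salt / total volume:
salt = 2,550,000×33.5 + 3,080,000×5.2 + 1,760,000×31.4 + 437,000×34.5 = 85,425,000 + 16,016,000 + 55,264,000 + 15,076,500 = 171,781,500
volume = 2,550,000 + 3,080,000 + 1,760,000 + 437,000 = 7,827,000 m³
S = 171,781,500 / 7,827,000 = 21.9473 ppt

21.95 ppt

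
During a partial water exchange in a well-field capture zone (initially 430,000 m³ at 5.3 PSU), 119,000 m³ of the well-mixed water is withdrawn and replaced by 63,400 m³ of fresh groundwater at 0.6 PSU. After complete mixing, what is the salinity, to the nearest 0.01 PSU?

4.50 PSU

Remaining after removal: 311,000 m³ at 5.3 PSU (salt = 1,648,300)
After addition: salt = 1,648,300 + 63,400×0.6 = 1,686,340; volume = 374,400 m³
S = 1,686,340 / 374,400 = 4.5041 PSU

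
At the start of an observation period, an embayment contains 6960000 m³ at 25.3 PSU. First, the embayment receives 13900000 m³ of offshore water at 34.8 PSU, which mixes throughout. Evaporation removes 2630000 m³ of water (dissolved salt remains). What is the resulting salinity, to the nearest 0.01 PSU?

After mixing: salt = 6,960,000×25.3 + 13,900,000×34.8 = 659,808,000; volume = 20,860,000 m³
After evaporation: salt unchanged = 659,808,000; volume = 20,860,000 − 2,630,000 = 18,230,000 m³
S = 659,808,000 / 18,230,000 = 36.1935 PSU

36.19 PSU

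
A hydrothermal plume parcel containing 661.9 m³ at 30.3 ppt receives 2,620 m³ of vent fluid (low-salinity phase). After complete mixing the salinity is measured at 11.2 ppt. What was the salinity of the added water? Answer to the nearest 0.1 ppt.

Salt balance: 661.9×30.3 + 2,620×S = 3,281.9×11.2
20,055.57 + 2,620·S = 36,757.28
S = (36,757.28 − 20,055.57) / 2,620 = 6.3747 ppt

6.4 ppt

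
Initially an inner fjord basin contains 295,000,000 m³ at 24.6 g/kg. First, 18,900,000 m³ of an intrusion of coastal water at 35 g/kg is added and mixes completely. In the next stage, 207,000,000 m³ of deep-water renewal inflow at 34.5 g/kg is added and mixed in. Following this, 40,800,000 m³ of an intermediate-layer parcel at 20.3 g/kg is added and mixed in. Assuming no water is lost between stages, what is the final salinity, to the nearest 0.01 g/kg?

Salt balance:
Initial salt = 295,000,000×24.6 = 7,257,000,000
After stage 1: salt = 7,257,000,000 + 18,900,000×35 = 7,918,500,000; volume = 313,900,000 m³; S = 25.226 g/kg
After stage 2: salt = 7,918,500,000 + 207,000,000×34.5 = 15,060,000,000; volume = 520,900,000 m³; S = 28.911 g/kg
After stage 3: salt = 15,060,000,000 + 40,800,000×20.3 = 15,888,240,000; volume = 561,700,000 m³
S = 15,888,240,000 / 561,700,000 = 28.286 g/kg

28.29 g/kg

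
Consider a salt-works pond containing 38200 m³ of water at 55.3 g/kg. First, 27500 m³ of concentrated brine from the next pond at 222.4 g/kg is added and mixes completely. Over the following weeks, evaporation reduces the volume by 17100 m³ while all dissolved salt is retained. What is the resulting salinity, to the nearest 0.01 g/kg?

After mixing: salt = 38,200×55.3 + 27,500×222.4 = 8,228,460; volume = 65,700 m³
After evaporation: salt unchanged = 8,228,460; volume = 65,700 − 17,100 = 48,600 m³
S = 8,228,460 / 48,600 = 169.3099 g/kg

169.31 g/kg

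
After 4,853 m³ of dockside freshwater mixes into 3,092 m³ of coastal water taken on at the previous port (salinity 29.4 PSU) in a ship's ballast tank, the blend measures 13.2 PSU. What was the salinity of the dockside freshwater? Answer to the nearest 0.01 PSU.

2.88 PSU

Salt balance: 3,092×29.4 + 4,853×S = 7,945×13.2
90,904.8 + 4,853·S = 104,874
S = (104,874 − 90,904.8) / 4,853 = 2.8785 PSU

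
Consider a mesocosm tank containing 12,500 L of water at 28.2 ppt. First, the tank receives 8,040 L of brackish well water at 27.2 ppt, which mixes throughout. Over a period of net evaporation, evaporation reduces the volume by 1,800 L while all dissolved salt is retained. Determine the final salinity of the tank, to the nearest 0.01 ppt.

After mixing: salt = 12,500×28.2 + 8,040×27.2 = 571,188; volume = 20,540 L
After evaporation: salt unchanged = 571,188; volume = 20,540 − 1,800 = 18,740 L
S = 571,188 / 18,740 = 30.4796 ppt

30.48 ppt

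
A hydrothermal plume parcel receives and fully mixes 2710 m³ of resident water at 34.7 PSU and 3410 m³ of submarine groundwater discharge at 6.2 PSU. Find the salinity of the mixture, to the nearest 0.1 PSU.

18.8 PSU

Conserving salt mass:
salt = 2,710×34.7 + 3,410×6.2 = 94,037 + 21,142 = 115,179
volume = 2,710 + 3,410 = 6,120 m³
S = 115,179 / 6,120 = 18.82 PSU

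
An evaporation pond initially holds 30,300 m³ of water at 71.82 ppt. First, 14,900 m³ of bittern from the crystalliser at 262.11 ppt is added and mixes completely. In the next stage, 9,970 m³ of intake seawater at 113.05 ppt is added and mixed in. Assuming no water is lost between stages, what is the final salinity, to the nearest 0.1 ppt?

Mass of salt is conserved:
Initial salt = 30,300×71.82 = 2,176,146
After stage 1: salt = 2,176,146 + 14,900×262.11 = 6,081,585; volume = 45,200 m³; S = 134.548 ppt
After stage 2: salt = 6,081,585 + 9,970×113.05 = 7,208,693.5; volume = 55,170 m³
S = 7,208,693.5 / 55,170 = 130.6633 ppt

130.7 ppt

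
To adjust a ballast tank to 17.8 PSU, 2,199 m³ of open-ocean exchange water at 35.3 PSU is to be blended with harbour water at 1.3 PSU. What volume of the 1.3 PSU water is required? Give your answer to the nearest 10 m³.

2330 m³

Salt balance: 2,199×35.3 + V×1.3 = (2,199+V)×17.8
77,624.7 + 1.3V = 39,142.2 + 17.8V
38,482.5 = 16.5V
V = 2,332.27 m³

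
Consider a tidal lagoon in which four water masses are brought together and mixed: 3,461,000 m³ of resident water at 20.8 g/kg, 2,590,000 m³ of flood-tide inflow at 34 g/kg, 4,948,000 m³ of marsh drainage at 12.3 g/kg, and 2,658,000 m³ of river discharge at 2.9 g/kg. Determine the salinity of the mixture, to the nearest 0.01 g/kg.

16.74 g/kg

Conserving salt mass:
salt = 3,461,000×20.8 + 2,590,000×34 + 4,948,000×12.3 + 2,658,000×2.9 = 71,988,800 + 88,060,000 + 60,860,400 + 7,708,200 = 228,617,400
volume = 3,461,000 + 2,590,000 + 4,948,000 + 2,658,000 = 13,657,000 m³
S = 228,617,400 / 13,657,000 = 16.7399 g/kg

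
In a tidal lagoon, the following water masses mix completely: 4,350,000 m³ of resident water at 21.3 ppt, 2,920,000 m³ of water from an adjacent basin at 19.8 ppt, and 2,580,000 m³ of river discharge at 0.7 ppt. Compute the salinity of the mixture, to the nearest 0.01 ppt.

15.46 ppt

Weighted by volume,
salt = 4,350,000×21.3 + 2,920,000×19.8 + 2,580,000×0.7 = 92,655,000 + 57,816,000 + 1,806,000 = 152,277,000
volume = 4,350,000 + 2,920,000 + 2,580,000 = 9,850,000 m³
S = 152,277,000 / 9,850,000 = 15.4596 ppt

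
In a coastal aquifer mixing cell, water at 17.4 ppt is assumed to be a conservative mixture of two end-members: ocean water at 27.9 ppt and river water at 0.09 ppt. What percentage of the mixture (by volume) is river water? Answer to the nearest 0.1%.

Let f be the freshwater fraction. Salt balance per unit volume:
f×0.09 + (1−f)×27.9 = 17.4
f = (27.9 − 17.4) / (27.9 − 0.09) = 10.5/27.81 = 0.3776

37.8%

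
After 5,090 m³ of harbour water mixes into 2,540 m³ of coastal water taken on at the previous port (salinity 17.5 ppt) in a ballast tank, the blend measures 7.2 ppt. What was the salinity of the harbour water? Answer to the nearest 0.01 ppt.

Salt balance: 2,540×17.5 + 5,090×S = 7,630×7.2
44,450 + 5,090·S = 54,936
S = (54,936 − 44,450) / 5,090 = 2.0601 ppt

2.06 ppt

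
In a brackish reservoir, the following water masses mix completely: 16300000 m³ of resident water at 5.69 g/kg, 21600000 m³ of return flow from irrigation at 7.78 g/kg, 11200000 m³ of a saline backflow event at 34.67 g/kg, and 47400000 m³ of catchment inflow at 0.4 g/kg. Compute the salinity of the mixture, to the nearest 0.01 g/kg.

By conservation of dissolved salt,
salt = 16,300,000×5.69 + 21,600,000×7.78 + 11,200,000×34.67 + 47,400,000×0.4 = 92,747,000 + 168,048,000 + 388,304,000 + 18,960,000 = 668,059,000
volume = 16,300,000 + 21,600,000 + 11,200,000 + 47,400,000 = 96,500,000 m³
S = 668,059,000 / 96,500,000 = 6.9229 g/kg

6.92 g/kg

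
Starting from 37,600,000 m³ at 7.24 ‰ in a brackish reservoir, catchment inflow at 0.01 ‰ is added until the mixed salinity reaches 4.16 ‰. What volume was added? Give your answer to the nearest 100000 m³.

27900000 m³

Salt balance: 37,600,000×7.24 + V×0.01 = (37,600,000+V)×4.16
272,224,000 + 0.01V = 156,416,000 + 4.16V
115,808,000 = 4.15V
V = 27,905,542.17 m³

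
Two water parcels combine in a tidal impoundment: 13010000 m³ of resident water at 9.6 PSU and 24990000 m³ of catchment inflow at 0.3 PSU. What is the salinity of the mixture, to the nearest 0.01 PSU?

3.48 PSU

Total salt / total volume:
salt = 13,010,000×9.6 + 24,990,000×0.3 = 124,896,000 + 7,497,000 = 132,393,000
volume = 13,010,000 + 24,990,000 = 38,000,000 m³
S = 132,393,000 / 38,000,000 = 3.484 PSU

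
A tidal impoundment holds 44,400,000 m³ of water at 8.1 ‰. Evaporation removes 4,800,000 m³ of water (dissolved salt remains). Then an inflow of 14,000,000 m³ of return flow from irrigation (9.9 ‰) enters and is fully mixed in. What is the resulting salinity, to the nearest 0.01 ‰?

9.30 ‰

After evaporation: salt = 44,400,000×8.1 = 359,640,000; volume = 44,400,000 − 4,800,000 = 39,600,000 m³
After mixing: salt = 359,640,000 + 14,000,000×9.9 = 498,240,000; volume = 39,600,000 + 14,000,000 = 53,600,000 m³
S = 498,240,000 / 53,600,000 = 9.2955 ‰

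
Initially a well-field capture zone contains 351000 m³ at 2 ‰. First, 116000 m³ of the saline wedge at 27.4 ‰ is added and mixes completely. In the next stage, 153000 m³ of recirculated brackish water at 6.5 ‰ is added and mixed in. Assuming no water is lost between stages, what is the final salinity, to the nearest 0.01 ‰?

7.86 ‰

Salt balance:
Initial salt = 351,000×2 = 702,000
After stage 1: salt = 702,000 + 116,000×27.4 = 3,880,400; volume = 467,000 m³; S = 8.309 ‰
After stage 2: salt = 3,880,400 + 153,000×6.5 = 4,874,900; volume = 620,000 m³
S = 4,874,900 / 620,000 = 7.8627 ‰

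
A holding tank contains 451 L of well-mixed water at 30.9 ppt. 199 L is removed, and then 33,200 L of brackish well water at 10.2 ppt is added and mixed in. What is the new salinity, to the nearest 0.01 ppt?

10.36 ppt

Remaining after removal: 252 L at 30.9 ppt (salt = 7,786.8)
After addition: salt = 7,786.8 + 33,200×10.2 = 346,426.8; volume = 33,452 L
S = 346,426.8 / 33,452 = 10.3559 ppt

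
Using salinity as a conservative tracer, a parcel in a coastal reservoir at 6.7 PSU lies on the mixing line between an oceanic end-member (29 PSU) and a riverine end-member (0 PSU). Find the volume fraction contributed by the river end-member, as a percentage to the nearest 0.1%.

Let f be the freshwater fraction. Salt balance per unit volume:
f×0 + (1−f)×29 = 6.7
f = (29 − 6.7) / (29 − 0) = 22.3/29 = 0.769

76.9%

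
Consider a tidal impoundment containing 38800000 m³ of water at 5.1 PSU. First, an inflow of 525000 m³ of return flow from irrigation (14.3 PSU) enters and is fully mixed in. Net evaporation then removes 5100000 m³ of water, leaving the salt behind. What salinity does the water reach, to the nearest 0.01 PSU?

6.00 PSU

After mixing: salt = 38,800,000×5.1 + 525,000×14.3 = 205,387,500; volume = 39,325,000 m³
After evaporation: salt unchanged = 205,387,500; volume = 39,325,000 − 5,100,000 = 34,225,000 m³
S = 205,387,500 / 34,225,000 = 6.0011 PSU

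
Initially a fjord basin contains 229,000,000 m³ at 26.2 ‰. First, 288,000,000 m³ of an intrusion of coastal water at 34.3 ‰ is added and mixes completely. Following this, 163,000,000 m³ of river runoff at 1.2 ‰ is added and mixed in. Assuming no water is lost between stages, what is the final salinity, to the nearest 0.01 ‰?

Conserving salt mass:
Initial salt = 229,000,000×26.2 = 5,999,800,000
After stage 1: salt = 5,999,800,000 + 288,000,000×34.3 = 15,878,200,000; volume = 517,000,000 m³; S = 30.712 ‰
After stage 2: salt = 15,878,200,000 + 163,000,000×1.2 = 16,073,800,000; volume = 680,000,000 m³
S = 16,073,800,000 / 680,000,000 = 23.6379 ‰

23.64 ‰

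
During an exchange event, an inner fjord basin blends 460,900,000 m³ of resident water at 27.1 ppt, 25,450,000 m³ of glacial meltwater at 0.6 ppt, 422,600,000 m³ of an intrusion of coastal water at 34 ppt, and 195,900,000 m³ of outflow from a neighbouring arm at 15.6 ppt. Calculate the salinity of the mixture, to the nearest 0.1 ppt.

By conservation of dissolved salt,
salt = 460,900,000×27.1 + 25,450,000×0.6 + 422,600,000×34 + 195,900,000×15.6 = 12,490,390,000 + 15,270,000 + 14,368,400,000 + 3,056,040,000 = 29,930,100,000
volume = 460,900,000 + 25,450,000 + 422,600,000 + 195,900,000 = 1,104,850,000 m³
S = 29,930,100,000 / 1,104,850,000 = 27.09 ppt

27.1 ppt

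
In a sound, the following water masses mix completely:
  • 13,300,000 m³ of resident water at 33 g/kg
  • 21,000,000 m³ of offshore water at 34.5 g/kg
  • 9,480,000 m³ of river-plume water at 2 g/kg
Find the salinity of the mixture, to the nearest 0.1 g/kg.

Conserving salt mass:
salt = 13,300,000×33 + 21,000,000×34.5 + 9,480,000×2 = 438,900,000 + 724,500,000 + 18,960,000 = 1,182,360,000
volume = 13,300,000 + 21,000,000 + 9,480,000 = 43,780,000 m³
S = 1,182,360,000 / 43,780,000 = 27.007 g/kg

27.0 g/kg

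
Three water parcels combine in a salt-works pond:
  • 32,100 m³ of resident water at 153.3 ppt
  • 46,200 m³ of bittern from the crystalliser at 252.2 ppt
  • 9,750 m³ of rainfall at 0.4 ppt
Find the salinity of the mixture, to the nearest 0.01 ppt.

188.26 ppt

Total salt / total volume:
salt = 32,100×153.3 + 46,200×252.2 + 9,750×0.4 = 4,920,930 + 11,651,640 + 3,900 = 16,576,470
volume = 32,100 + 46,200 + 9,750 = 88,050 m³
S = 16,576,470 / 88,050 = 188.262 ppt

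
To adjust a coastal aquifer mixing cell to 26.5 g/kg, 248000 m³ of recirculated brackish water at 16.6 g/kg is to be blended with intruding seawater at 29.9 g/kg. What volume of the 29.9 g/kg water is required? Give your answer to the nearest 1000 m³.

722000 m³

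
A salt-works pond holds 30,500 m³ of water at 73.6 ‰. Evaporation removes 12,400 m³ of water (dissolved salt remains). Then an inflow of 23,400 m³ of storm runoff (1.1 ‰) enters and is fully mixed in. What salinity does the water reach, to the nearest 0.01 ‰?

54.71 ‰

After evaporation: salt = 30,500×73.6 = 2,244,800; volume = 30,500 − 12,400 = 18,100 m³
After mixing: salt = 2,244,800 + 23,400×1.1 = 2,270,540; volume = 18,100 + 23,400 = 41,500 m³
S = 2,270,540 / 41,500 = 54.7118 ‰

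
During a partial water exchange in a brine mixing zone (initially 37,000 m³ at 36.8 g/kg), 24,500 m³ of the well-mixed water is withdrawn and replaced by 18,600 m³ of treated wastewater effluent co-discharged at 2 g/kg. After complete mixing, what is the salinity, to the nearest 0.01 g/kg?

Remaining after removal: 12,500 m³ at 36.8 g/kg (salt = 460,000)
After addition: salt = 460,000 + 18,600×2 = 497,200; volume = 31,100 m³
S = 497,200 / 31,100 = 15.9871 g/kg

15.99 g/kg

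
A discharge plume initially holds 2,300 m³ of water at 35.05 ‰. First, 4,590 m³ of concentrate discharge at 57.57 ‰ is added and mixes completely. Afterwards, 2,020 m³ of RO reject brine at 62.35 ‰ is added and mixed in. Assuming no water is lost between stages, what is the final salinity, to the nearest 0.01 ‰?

52.84 ‰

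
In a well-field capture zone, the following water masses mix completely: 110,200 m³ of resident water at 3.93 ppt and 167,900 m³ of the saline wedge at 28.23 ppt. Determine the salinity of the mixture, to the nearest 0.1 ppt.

18.6 ppt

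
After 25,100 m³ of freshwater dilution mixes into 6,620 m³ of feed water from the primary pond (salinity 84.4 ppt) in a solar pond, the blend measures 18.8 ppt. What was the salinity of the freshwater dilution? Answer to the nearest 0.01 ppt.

Salt balance: 6,620×84.4 + 25,100×S = 31,720×18.8
558,728 + 25,100·S = 596,336
S = (596,336 − 558,728) / 25,100 = 1.4983 ppt

1.50 ppt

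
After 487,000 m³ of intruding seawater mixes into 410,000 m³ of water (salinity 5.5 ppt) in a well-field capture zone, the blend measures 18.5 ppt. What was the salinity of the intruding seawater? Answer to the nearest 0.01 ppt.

Salt balance: 410,000×5.5 + 487,000×S = 897,000×18.5
2,255,000 + 487,000·S = 16,594,500
S = (16,594,500 − 2,255,000) / 487,000 = 29.4446 ppt

29.44 ppt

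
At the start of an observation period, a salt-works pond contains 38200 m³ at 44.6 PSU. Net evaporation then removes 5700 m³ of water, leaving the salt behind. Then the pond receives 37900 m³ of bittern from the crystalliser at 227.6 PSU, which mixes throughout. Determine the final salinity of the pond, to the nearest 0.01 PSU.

146.73 PSU

After evaporation: salt = 38,200×44.6 = 1,703,720; volume = 38,200 − 5,700 = 32,500 m³
After mixing: salt = 1,703,720 + 37,900×227.6 = 10,329,760; volume = 32,500 + 37,900 = 70,400 m³
S = 10,329,760 / 70,400 = 146.7295 PSU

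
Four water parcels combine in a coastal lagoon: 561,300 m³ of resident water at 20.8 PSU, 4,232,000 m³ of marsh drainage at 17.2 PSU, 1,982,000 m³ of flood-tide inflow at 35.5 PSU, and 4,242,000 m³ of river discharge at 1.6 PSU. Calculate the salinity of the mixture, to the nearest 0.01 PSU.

Weighted by volume,
salt = 561,300×20.8 + 4,232,000×17.2 + 1,982,000×35.5 + 4,242,000×1.6 = 11,675,040 + 72,790,400 + 70,361,000 + 6,787,200 = 161,613,640
volume = 561,300 + 4,232,000 + 1,982,000 + 4,242,000 = 11,017,300 m³
S = 161,613,640 / 11,017,300 = 14.6691 PSU

14.67 PSU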